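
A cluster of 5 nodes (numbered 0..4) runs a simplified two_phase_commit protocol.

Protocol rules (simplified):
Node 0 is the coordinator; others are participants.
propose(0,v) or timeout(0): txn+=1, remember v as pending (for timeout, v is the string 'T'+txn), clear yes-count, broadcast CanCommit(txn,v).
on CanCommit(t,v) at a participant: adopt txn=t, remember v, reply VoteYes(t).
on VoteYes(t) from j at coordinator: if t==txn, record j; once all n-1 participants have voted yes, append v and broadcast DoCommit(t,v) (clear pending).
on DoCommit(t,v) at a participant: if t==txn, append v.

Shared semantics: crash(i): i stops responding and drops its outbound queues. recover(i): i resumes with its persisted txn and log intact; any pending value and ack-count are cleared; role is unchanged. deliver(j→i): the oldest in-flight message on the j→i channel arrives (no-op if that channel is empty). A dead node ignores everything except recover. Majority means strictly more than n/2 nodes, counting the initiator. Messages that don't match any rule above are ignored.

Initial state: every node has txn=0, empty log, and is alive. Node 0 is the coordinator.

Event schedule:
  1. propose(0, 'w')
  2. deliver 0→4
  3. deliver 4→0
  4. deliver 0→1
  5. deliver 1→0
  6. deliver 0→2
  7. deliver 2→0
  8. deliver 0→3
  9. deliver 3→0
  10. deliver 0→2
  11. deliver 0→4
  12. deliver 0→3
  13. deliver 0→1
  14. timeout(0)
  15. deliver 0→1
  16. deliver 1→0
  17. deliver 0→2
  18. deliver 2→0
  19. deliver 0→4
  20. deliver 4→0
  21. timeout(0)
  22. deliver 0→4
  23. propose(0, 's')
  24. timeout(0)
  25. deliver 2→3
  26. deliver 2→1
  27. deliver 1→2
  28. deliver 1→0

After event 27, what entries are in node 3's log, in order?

w

after 1 — propose(0,'w'): n0:coor/t1/[-]
after 2 — deliver 0→4: n4:part/t1/[-]
after 3 — deliver 4→0: ·
after 4 — deliver 0→1: n1:part/t1/[-]
after 5 — deliver 1→0: ·
after 6 — deliver 0→2: n2:part/t1/[-]
after 7 — deliver 2→0: ·
after 8 — deliver 0→3: n3:part/t1/[-]
after 9 — deliver 3→0: n0:coor/t1/[w]
after 10 — deliver 0→2: n2:part/t1/[w]
after 11 — deliver 0→4: n4:part/t1/[w]
after 12 — deliver 0→3: n3:part/t1/[w]
after 13 — deliver 0→1: n1:part/t1/[w]
after 14 — timeout(0): n0:coor/t2/[w]
after 15 — deliver 0→1: n1:part/t2/[w]
after 16 — deliver 1→0: ·
after 17 — deliver 0→2: n2:part/t2/[w]
after 18 — deliver 2→0: ·
after 19 — deliver 0→4: n4:part/t2/[w]
after 20 — deliver 4→0: ·
after 21 — timeout(0): n0:coor/t3/[w]
after 22 — deliver 0→4: n4:part/t3/[w]
after 23 — propose(0,'s'): n0:coor/t4/[w]
after 24 — timeout(0): n0:coor/t5/[w]
after 25 — deliver 2→3: ·
after 26 — deliver 2→1: ·
after 27 — deliver 1→2: ·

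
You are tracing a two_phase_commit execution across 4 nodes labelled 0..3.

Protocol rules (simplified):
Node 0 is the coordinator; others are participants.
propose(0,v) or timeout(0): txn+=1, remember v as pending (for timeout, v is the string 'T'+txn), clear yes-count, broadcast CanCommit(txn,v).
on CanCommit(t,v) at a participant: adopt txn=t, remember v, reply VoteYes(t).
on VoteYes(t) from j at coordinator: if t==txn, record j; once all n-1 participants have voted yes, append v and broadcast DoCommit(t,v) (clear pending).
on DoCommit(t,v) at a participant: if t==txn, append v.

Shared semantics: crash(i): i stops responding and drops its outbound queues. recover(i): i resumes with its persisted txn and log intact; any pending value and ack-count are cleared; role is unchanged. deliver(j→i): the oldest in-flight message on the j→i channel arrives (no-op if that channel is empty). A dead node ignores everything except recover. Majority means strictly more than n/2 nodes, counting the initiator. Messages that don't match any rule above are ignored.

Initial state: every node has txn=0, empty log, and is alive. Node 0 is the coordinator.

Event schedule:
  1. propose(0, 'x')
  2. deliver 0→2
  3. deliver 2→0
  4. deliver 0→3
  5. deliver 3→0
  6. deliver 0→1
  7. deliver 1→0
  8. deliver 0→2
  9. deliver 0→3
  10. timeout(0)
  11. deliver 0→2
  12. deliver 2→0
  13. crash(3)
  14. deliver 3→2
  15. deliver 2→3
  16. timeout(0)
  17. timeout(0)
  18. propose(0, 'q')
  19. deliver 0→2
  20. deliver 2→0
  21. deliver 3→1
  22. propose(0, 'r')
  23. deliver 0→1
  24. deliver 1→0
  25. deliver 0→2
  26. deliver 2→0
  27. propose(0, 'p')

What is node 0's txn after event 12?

2

1. propose(0,'x'):  <0:coor t1 ->
2. deliver 0→2:  <2:part t1 ->
3. deliver 2→0:  nop
4. deliver 0→3:  <3:part t1 ->
5. deliver 3→0:  nop
6. deliver 0→1:  <1:part t1 ->
7. deliver 1→0:  <0:coor t1 x>
8. deliver 0→2:  <2:part t1 x>
9. deliver 0→3:  <3:part t1 x>
10. timeout(0):  <0:coor t2 x>
11. deliver 0→2:  <2:part t2 x>
12. deliver 2→0:  nop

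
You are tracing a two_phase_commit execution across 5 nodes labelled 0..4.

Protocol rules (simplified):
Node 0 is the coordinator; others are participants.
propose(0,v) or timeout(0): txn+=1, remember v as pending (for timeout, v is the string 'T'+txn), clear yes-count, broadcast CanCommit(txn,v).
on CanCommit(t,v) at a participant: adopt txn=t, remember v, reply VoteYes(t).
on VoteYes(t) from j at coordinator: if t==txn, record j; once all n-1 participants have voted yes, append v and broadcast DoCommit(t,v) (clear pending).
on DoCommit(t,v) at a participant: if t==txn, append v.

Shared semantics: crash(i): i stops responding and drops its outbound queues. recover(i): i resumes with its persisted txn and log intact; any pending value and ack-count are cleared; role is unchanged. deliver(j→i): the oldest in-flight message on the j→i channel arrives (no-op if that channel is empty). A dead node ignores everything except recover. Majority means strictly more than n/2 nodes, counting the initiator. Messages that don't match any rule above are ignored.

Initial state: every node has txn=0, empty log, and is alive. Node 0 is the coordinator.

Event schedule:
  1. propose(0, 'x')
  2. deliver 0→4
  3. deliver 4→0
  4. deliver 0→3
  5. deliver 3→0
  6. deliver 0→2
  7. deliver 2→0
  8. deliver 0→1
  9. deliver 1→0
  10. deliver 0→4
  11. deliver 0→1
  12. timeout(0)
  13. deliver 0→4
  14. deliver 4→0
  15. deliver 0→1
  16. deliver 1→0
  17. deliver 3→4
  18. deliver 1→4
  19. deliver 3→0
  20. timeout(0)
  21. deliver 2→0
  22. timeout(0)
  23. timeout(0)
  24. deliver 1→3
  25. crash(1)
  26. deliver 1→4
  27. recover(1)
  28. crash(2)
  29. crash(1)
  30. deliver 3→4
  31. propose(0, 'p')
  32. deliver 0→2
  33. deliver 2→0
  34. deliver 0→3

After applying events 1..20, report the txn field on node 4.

2

step 1 propose(0,'x'): 0={coor,t=1,log=-}
step 2 deliver 0→4: 4={part,t=1,log=-}
step 3 deliver 4→0: —
step 4 deliver 0→3: 3={part,t=1,log=-}
step 5 deliver 3→0: —
step 6 deliver 0→2: 2={part,t=1,log=-}
step 7 deliver 2→0: —
step 8 deliver 0→1: 1={part,t=1,log=-}
step 9 deliver 1→0: 0={coor,t=1,log=x}
step 10 deliver 0→4: 4={part,t=1,log=x}
step 11 deliver 0→1: 1={part,t=1,log=x}
step 12 timeout(0): 0={coor,t=2,log=x}
step 13 deliver 0→4: 4={part,t=2,log=x}
step 14 deliver 4→0: —
step 15 deliver 0→1: 1={part,t=2,log=x}
step 16 deliver 1→0: —
step 17 deliver 3→4: —
step 18 deliver 1→4: —
step 19 deliver 3→0: —
step 20 timeout(0): 0={coor,t=3,log=x}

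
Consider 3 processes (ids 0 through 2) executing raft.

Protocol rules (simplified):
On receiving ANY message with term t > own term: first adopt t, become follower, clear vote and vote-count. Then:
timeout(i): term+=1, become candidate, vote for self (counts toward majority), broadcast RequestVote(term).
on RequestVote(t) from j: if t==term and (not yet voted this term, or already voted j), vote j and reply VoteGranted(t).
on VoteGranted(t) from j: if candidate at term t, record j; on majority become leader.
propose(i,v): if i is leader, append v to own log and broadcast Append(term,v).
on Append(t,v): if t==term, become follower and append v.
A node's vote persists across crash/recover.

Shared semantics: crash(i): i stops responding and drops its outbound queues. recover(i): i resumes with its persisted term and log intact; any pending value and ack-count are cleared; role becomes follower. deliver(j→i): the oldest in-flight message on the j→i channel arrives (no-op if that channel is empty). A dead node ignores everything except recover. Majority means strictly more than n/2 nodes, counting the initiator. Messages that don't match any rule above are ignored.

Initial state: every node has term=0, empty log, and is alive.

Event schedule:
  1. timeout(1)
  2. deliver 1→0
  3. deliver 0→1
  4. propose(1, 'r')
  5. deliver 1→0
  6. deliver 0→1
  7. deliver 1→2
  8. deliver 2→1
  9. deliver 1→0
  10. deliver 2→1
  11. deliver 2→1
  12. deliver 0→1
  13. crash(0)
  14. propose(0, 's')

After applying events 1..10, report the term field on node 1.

1

[1] timeout(1) → N1(cand t1 [-])
[2] deliver 1→0 → N0(foll t1 [-])
[3] deliver 0→1 → N1(lead t1 [-])
[4] propose(1,'r') → N1(lead t1 [r])
[5] deliver 1→0 → N0(foll t1 [r])
[6] deliver 0→1 → ∅
[7] deliver 1→2 → N2(foll t1 [-])
[8] deliver 2→1 → ∅
[9] deliver 1→0 → ∅
[10] deliver 2→1 → ∅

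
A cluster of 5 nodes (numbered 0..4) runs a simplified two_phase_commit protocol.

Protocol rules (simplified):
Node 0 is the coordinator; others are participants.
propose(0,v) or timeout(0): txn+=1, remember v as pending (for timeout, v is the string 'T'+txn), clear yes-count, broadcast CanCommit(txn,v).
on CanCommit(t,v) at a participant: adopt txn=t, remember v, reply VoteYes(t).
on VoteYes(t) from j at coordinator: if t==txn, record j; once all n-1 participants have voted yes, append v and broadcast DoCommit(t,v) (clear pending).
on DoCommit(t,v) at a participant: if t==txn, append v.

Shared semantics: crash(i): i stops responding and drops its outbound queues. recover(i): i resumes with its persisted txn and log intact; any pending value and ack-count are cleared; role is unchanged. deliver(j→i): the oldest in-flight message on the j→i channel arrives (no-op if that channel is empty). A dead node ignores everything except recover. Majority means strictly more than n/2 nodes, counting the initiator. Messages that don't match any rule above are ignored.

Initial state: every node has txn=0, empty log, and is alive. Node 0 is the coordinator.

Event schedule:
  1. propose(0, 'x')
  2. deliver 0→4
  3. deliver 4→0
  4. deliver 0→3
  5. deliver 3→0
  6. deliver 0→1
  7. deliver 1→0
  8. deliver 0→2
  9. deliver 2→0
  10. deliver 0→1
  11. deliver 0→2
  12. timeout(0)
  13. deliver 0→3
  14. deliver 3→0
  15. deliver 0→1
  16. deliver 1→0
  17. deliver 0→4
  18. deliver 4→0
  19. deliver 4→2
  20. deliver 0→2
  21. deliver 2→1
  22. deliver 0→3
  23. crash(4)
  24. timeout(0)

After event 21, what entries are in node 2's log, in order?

after 1 — propose(0,'x'): n0:coor/t1/[-]
after 2 — deliver 0→4: n4:part/t1/[-]
after 3 — deliver 4→0: ·
after 4 — deliver 0→3: n3:part/t1/[-]
after 5 — deliver 3→0: ·
after 6 — deliver 0→1: n1:part/t1/[-]
after 7 — deliver 1→0: ·
after 8 — deliver 0→2: n2:part/t1/[-]
after 9 — deliver 2→0: n0:coor/t1/[x]
after 10 — deliver 0→1: n1:part/t1/[x]
after 11 — deliver 0→2: n2:part/t1/[x]
after 12 — timeout(0): n0:coor/t2/[x]
after 13 — deliver 0→3: n3:part/t1/[x]
after 14 — deliver 3→0: ·
after 15 — deliver 0→1: n1:part/t2/[x]
after 16 — deliver 1→0: ·
after 17 — deliver 0→4: n4:part/t1/[x]
after 18 — deliver 4→0: ·
after 19 — deliver 4→2: ·
after 20 — deliver 0→2: n2:part/t2/[x]
after 21 — deliver 2→1: ·

x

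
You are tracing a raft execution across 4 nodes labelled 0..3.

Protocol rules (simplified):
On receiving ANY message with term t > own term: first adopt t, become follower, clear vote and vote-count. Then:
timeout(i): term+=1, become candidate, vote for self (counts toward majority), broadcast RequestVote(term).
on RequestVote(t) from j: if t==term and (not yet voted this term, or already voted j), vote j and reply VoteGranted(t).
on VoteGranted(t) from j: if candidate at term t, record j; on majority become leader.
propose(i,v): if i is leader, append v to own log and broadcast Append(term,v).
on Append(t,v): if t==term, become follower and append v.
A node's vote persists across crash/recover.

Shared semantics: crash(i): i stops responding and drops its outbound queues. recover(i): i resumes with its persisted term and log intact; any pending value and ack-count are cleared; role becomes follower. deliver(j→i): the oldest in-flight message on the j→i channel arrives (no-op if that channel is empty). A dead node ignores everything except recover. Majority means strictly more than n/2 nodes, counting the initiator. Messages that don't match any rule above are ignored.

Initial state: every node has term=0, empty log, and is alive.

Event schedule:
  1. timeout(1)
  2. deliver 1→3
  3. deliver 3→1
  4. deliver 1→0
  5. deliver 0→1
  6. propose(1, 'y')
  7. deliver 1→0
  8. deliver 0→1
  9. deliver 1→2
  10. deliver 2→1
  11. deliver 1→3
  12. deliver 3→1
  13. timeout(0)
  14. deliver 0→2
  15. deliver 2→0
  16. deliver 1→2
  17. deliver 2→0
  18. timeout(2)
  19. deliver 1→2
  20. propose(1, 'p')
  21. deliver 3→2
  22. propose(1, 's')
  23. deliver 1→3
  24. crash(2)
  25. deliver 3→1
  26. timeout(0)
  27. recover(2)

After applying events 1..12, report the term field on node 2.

1

step 1 timeout(1): 1={cand,t=1,log=-}
step 2 deliver 1→3: 3={foll,t=1,log=-}
step 3 deliver 3→1: —
step 4 deliver 1→0: 0={foll,t=1,log=-}
step 5 deliver 0→1: 1={lead,t=1,log=-}
step 6 propose(1,'y'): 1={lead,t=1,log=y}
step 7 deliver 1→0: 0={foll,t=1,log=y}
step 8 deliver 0→1: —
step 9 deliver 1→2: 2={foll,t=1,log=-}
step 10 deliver 2→1: —
step 11 deliver 1→3: 3={foll,t=1,log=y}
step 12 deliver 3→1: —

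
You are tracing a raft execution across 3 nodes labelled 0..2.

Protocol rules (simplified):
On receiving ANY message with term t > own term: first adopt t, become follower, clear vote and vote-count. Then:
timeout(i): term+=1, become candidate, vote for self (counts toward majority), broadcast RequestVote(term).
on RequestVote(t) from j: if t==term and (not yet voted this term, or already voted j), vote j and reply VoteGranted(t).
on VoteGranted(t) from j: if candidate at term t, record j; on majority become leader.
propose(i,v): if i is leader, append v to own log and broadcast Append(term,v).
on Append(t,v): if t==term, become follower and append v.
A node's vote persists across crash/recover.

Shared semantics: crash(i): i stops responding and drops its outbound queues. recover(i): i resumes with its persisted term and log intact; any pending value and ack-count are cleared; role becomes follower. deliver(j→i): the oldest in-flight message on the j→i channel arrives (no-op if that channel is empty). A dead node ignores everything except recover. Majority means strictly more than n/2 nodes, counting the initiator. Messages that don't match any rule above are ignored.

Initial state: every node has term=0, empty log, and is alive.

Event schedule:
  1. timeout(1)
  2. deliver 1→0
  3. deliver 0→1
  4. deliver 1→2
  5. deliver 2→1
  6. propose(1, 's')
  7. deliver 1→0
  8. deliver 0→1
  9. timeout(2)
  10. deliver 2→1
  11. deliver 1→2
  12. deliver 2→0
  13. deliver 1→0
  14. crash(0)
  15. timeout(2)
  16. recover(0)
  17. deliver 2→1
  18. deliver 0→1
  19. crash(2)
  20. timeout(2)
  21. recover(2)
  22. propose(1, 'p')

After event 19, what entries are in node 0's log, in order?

s

1. timeout(1):  <1:cand t1 ->
2. deliver 1→0:  <0:foll t1 ->
3. deliver 0→1:  <1:lead t1 ->
4. deliver 1→2:  <2:foll t1 ->
5. deliver 2→1:  nop
6. propose(1,'s'):  <1:lead t1 s>
7. deliver 1→0:  <0:foll t1 s>
8. deliver 0→1:  nop
9. timeout(2):  <2:cand t2 ->
10. deliver 2→1:  <1:foll t2 s>
11. deliver 1→2:  nop
12. deliver 2→0:  <0:foll t2 s>
13. deliver 1→0:  nop
14. crash(0):  <0:✗foll t2 s>
15. timeout(2):  <2:cand t3 ->
16. recover(0):  <0:foll t2 s>
17. deliver 2→1:  <1:foll t3 s>
18. deliver 0→1:  nop
19. crash(2):  <2:✗cand t3 ->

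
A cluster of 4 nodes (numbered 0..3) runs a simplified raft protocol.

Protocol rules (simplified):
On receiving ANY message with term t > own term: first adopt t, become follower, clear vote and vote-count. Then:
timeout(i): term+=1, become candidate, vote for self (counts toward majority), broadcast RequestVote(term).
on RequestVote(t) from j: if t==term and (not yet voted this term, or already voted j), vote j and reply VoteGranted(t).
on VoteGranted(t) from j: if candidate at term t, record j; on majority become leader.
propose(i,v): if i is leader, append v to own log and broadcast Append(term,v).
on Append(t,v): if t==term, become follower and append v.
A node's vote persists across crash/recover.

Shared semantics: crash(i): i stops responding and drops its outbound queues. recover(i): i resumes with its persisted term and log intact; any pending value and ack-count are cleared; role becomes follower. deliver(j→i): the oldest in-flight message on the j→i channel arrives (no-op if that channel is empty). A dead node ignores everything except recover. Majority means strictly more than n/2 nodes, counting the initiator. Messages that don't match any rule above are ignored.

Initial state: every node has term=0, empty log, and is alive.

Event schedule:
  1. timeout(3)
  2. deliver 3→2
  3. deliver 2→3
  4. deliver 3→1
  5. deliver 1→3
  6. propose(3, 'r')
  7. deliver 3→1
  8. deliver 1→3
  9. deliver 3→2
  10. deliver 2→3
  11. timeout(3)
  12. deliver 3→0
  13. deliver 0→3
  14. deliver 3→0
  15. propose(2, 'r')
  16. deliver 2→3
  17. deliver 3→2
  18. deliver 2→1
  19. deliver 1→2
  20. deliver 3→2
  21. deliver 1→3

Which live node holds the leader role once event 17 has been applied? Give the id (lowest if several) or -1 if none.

[1] timeout(3) → N3(cand t1 [-])
[2] deliver 3→2 → N2(foll t1 [-])
[3] deliver 2→3 → ∅
[4] deliver 3→1 → N1(foll t1 [-])
[5] deliver 1→3 → N3(lead t1 [-])
[6] propose(3,'r') → N3(lead t1 [r])
[7] deliver 3→1 → N1(foll t1 [r])
[8] deliver 1→3 → ∅
[9] deliver 3→2 → N2(foll t1 [r])
[10] deliver 2→3 → ∅
[11] timeout(3) → N3(cand t2 [r])
[12] deliver 3→0 → N0(foll t1 [-])
[13] deliver 0→3 → ∅
[14] deliver 3→0 → N0(foll t1 [r])
[15] propose(2,'r') → ∅
[16] deliver 2→3 → ∅
[17] deliver 3→2 → N2(foll t2 [r])

-1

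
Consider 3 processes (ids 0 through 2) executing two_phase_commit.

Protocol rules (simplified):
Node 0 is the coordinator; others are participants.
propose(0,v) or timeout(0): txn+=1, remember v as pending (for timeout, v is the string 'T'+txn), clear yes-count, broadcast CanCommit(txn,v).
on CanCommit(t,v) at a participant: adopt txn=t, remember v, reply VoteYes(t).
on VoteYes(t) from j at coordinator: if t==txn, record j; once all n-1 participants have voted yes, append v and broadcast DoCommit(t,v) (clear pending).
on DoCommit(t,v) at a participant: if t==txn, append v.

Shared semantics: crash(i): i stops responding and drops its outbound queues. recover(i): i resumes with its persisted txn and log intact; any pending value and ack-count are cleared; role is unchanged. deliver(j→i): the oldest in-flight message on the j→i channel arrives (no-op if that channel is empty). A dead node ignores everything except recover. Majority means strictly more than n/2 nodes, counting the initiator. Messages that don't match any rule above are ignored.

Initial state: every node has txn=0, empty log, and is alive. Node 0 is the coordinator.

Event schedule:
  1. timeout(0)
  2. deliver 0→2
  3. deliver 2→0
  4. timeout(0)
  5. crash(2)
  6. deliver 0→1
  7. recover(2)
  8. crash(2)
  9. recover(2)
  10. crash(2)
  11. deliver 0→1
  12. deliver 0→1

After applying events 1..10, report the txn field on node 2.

step 1 timeout(0): 0={coor,t=1,log=-}
step 2 deliver 0→2: 2={part,t=1,log=-}
step 3 deliver 2→0: —
step 4 timeout(0): 0={coor,t=2,log=-}
step 5 crash(2): 2={✗part,t=1,log=-}
step 6 deliver 0→1: 1={part,t=1,log=-}
step 7 recover(2): 2={part,t=1,log=-}
step 8 crash(2): 2={✗part,t=1,log=-}
step 9 recover(2): 2={part,t=1,log=-}
step 10 crash(2): 2={✗part,t=1,log=-}

1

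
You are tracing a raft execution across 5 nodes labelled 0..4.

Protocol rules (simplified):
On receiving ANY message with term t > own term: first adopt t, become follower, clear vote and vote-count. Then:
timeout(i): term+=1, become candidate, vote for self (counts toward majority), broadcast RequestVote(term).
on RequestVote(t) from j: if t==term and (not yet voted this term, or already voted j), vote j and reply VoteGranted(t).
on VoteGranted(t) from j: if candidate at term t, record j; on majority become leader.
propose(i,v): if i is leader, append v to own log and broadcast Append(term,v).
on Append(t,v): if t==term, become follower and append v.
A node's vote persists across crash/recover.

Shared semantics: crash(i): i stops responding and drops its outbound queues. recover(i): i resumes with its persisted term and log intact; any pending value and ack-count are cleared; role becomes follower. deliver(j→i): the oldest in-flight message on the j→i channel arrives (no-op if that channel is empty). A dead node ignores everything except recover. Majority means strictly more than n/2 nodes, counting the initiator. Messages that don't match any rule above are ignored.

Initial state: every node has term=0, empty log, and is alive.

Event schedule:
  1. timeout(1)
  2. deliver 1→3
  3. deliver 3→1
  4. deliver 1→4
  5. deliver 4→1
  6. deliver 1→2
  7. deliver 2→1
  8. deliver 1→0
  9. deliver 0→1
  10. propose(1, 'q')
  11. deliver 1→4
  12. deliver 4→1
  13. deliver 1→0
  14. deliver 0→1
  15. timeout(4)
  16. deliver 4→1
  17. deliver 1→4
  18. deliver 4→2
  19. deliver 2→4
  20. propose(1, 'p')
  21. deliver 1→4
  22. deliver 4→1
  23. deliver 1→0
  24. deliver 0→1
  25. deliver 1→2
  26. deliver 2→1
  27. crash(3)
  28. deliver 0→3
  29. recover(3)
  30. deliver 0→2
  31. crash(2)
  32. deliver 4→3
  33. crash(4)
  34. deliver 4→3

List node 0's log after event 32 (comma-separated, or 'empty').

q

after 1 — timeout(1): n1:cand/t1/[-]
after 2 — deliver 1→3: n3:foll/t1/[-]
after 3 — deliver 3→1: ·
after 4 — deliver 1→4: n4:foll/t1/[-]
after 5 — deliver 4→1: n1:lead/t1/[-]
after 6 — deliver 1→2: n2:foll/t1/[-]
after 7 — deliver 2→1: ·
after 8 — deliver 1→0: n0:foll/t1/[-]
after 9 — deliver 0→1: ·
after 10 — propose(1,'q'): n1:lead/t1/[q]
after 11 — deliver 1→4: n4:foll/t1/[q]
after 12 — deliver 4→1: ·
after 13 — deliver 1→0: n0:foll/t1/[q]
after 14 — deliver 0→1: ·
after 15 — timeout(4): n4:cand/t2/[q]
after 16 — deliver 4→1: n1:foll/t2/[q]
after 17 — deliver 1→4: ·
after 18 — deliver 4→2: n2:foll/t2/[-]
after 19 — deliver 2→4: n4:lead/t2/[q]
after 20 — propose(1,'p'): ·
after 21 — deliver 1→4: ·
after 22 — deliver 4→1: ·
after 23 — deliver 1→0: ·
after 24 — deliver 0→1: ·
after 25 — deliver 1→2: ·
after 26 — deliver 2→1: ·
after 27 — crash(3): n3:✗foll/t1/[-]
after 28 — deliver 0→3: ·
after 29 — recover(3): n3:foll/t1/[-]
after 30 — deliver 0→2: ·
after 31 — crash(2): n2:✗foll/t2/[-]
after 32 — deliver 4→3: n3:foll/t2/[-]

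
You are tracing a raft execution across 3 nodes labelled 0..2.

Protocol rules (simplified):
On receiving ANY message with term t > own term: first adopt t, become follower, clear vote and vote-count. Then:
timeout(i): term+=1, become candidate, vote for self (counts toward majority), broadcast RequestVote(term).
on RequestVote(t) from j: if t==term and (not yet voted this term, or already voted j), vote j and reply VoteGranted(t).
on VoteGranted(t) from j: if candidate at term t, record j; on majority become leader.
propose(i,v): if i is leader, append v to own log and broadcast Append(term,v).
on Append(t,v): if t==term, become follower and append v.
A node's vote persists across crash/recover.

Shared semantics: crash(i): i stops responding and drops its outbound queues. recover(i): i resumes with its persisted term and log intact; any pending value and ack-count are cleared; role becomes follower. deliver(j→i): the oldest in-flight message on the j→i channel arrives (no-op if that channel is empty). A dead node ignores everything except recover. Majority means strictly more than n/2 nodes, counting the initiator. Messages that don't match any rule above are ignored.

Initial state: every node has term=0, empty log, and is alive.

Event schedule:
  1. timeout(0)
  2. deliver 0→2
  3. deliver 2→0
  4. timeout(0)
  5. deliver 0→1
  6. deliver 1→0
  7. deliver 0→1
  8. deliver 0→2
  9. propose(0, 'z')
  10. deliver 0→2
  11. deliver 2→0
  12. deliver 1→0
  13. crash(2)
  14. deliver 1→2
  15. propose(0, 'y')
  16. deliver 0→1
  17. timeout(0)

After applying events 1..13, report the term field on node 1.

2

after 1 — timeout(0): n0:cand/t1/[-]
after 2 — deliver 0→2: n2:foll/t1/[-]
after 3 — deliver 2→0: n0:lead/t1/[-]
after 4 — timeout(0): n0:cand/t2/[-]
after 5 — deliver 0→1: n1:foll/t1/[-]
after 6 — deliver 1→0: ·
after 7 — deliver 0→1: n1:foll/t2/[-]
after 8 — deliver 0→2: n2:foll/t2/[-]
after 9 — propose(0,'z'): ·
after 10 — deliver 0→2: ·
after 11 — deliver 2→0: n0:lead/t2/[-]
after 12 — deliver 1→0: ·
after 13 — crash(2): n2:✗foll/t2/[-]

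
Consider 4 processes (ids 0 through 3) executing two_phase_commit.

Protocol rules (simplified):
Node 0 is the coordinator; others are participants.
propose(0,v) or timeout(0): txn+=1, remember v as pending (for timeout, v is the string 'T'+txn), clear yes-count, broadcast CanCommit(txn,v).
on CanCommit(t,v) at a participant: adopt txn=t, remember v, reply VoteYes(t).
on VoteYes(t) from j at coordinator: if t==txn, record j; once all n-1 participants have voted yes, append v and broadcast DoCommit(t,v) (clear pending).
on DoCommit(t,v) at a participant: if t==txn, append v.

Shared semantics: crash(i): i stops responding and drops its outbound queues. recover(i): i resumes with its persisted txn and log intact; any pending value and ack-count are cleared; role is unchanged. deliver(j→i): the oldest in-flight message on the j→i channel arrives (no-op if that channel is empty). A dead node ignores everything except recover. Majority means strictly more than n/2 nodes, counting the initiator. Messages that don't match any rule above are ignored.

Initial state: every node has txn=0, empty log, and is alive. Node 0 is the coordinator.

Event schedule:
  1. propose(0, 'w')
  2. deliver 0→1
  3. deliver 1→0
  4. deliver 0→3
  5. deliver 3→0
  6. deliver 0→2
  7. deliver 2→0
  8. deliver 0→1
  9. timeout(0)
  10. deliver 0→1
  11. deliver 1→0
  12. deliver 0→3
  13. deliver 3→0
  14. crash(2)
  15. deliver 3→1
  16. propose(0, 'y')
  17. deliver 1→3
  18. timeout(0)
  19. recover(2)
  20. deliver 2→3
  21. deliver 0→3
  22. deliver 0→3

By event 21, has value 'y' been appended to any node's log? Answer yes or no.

no

e1 propose(0,'w'): 0[coor,t=1,-]
e2 deliver 0→1: 1[part,t=1,-]
e3 deliver 1→0: ·
e4 deliver 0→3: 3[part,t=1,-]
e5 deliver 3→0: ·
e6 deliver 0→2: 2[part,t=1,-]
e7 deliver 2→0: 0[coor,t=1,w]
e8 deliver 0→1: 1[part,t=1,w]
e9 timeout(0): 0[coor,t=2,w]
e10 deliver 0→1: 1[part,t=2,w]
e11 deliver 1→0: ·
e12 deliver 0→3: 3[part,t=1,w]
e13 deliver 3→0: ·
e14 crash(2): 2[✗part,t=1,-]
e15 deliver 3→1: ·
e16 propose(0,'y'): 0[coor,t=3,w]
e17 deliver 1→3: ·
e18 timeout(0): 0[coor,t=4,w]
e19 recover(2): 2[part,t=1,-]
e20 deliver 2→3: ·
e21 deliver 0→3: 3[part,t=2,w]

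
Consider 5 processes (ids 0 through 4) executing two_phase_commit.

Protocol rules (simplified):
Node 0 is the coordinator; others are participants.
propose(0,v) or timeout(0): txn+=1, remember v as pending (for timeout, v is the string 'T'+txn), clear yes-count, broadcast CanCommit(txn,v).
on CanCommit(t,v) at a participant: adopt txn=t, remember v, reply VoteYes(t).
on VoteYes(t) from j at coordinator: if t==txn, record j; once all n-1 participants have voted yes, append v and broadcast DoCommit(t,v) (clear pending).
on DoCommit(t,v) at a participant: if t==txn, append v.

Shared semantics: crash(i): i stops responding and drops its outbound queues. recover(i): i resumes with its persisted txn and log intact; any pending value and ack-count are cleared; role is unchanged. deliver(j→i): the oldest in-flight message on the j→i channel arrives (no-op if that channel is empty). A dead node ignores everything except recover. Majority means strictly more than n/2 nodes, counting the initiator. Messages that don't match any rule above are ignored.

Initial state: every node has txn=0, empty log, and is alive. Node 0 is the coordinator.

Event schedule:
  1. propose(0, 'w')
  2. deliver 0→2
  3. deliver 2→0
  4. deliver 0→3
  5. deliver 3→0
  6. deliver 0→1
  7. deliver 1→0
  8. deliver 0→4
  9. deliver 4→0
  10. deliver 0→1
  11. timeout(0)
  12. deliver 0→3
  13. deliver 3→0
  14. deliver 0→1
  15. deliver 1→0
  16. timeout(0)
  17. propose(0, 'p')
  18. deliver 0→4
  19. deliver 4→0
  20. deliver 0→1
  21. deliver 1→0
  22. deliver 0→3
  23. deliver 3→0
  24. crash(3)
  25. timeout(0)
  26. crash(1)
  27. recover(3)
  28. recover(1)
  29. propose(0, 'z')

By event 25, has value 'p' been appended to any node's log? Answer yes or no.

1. propose(0,'w'):  <0:coor t1 ->
2. deliver 0→2:  <2:part t1 ->
3. deliver 2→0:  nop
4. deliver 0→3:  <3:part t1 ->
5. deliver 3→0:  nop
6. deliver 0→1:  <1:part t1 ->
7. deliver 1→0:  nop
8. deliver 0→4:  <4:part t1 ->
9. deliver 4→0:  <0:coor t1 w>
10. deliver 0→1:  <1:part t1 w>
11. timeout(0):  <0:coor t2 w>
12. deliver 0→3:  <3:part t1 w>
13. deliver 3→0:  nop
14. deliver 0→1:  <1:part t2 w>
15. deliver 1→0:  nop
16. timeout(0):  <0:coor t3 w>
17. propose(0,'p'):  <0:coor t4 w>
18. deliver 0→4:  <4:part t1 w>
19. deliver 4→0:  nop
20. deliver 0→1:  <1:part t3 w>
21. deliver 1→0:  nop
22. deliver 0→3:  <3:part t2 w>
23. deliver 3→0:  nop
24. crash(3):  <3:✗part t2 w>
25. timeout(0):  <0:coor t5 w>

no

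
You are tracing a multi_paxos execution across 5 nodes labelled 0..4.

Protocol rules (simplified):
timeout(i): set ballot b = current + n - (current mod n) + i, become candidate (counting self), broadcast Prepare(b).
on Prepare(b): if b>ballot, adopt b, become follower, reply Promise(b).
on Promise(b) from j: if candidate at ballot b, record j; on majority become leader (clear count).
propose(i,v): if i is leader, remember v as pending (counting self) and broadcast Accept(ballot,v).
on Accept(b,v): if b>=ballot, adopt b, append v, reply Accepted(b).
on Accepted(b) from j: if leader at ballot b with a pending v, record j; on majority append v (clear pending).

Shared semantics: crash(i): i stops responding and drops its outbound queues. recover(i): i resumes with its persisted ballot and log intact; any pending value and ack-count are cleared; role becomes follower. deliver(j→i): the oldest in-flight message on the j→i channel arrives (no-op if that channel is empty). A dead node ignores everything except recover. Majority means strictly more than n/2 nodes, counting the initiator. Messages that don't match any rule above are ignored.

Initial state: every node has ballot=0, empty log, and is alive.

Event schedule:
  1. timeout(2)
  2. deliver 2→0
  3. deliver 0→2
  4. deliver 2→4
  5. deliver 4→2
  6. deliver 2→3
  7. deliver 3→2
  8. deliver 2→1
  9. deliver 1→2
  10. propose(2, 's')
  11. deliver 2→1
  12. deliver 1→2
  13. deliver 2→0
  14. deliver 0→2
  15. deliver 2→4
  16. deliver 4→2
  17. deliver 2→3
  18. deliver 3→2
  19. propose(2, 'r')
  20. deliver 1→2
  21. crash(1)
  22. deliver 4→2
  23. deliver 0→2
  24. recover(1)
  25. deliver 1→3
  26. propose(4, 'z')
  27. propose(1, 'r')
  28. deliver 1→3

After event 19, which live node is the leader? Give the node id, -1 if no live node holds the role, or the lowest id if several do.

after 1 — timeout(2): n2:cand/b7/[-]
after 2 — deliver 2→0: n0:foll/b7/[-]
after 3 — deliver 0→2: ·
after 4 — deliver 2→4: n4:foll/b7/[-]
after 5 — deliver 4→2: n2:lead/b7/[-]
after 6 — deliver 2→3: n3:foll/b7/[-]
after 7 — deliver 3→2: ·
after 8 — deliver 2→1: n1:foll/b7/[-]
after 9 — deliver 1→2: ·
after 10 — propose(2,'s'): ·
after 11 — deliver 2→1: n1:foll/b7/[s]
after 12 — deliver 1→2: ·
after 13 — deliver 2→0: n0:foll/b7/[s]
after 14 — deliver 0→2: n2:lead/b7/[s]
after 15 — deliver 2→4: n4:foll/b7/[s]
after 16 — deliver 4→2: ·
after 17 — deliver 2→3: n3:foll/b7/[s]
after 18 — deliver 3→2: ·
after 19 — propose(2,'r'): ·

2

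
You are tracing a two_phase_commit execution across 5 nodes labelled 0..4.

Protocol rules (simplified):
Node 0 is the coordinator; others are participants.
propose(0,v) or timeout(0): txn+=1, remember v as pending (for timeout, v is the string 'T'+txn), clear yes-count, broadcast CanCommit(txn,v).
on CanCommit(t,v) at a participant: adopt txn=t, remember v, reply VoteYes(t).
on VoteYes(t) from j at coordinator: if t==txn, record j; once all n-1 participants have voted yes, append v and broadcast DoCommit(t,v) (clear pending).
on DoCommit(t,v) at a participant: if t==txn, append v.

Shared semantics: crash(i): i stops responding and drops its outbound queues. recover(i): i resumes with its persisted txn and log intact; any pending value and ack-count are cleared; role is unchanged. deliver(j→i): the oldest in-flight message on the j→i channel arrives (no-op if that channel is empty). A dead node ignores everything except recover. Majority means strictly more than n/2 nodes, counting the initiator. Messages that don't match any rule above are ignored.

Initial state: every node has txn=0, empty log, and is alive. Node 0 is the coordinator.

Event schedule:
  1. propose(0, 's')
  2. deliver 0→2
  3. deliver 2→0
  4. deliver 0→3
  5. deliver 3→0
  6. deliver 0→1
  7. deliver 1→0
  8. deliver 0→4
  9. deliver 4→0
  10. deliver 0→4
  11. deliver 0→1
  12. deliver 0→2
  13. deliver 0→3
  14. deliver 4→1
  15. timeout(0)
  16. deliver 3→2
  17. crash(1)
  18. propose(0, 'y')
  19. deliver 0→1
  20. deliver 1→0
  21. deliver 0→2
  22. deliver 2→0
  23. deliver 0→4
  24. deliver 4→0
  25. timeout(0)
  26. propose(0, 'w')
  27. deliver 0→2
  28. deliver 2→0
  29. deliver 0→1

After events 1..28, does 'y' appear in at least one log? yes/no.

[1] propose(0,'s') → N0(coor t1 [-])
[2] deliver 0→2 → N2(part t1 [-])
[3] deliver 2→0 → ∅
[4] deliver 0→3 → N3(part t1 [-])
[5] deliver 3→0 → ∅
[6] deliver 0→1 → N1(part t1 [-])
[7] deliver 1→0 → ∅
[8] deliver 0→4 → N4(part t1 [-])
[9] deliver 4→0 → N0(coor t1 [s])
[10] deliver 0→4 → N4(part t1 [s])
[11] deliver 0→1 → N1(part t1 [s])
[12] deliver 0→2 → N2(part t1 [s])
[13] deliver 0→3 → N3(part t1 [s])
[14] deliver 4→1 → ∅
[15] timeout(0) → N0(coor t2 [s])
[16] deliver 3→2 → ∅
[17] crash(1) → N1(✗part t1 [s])
[18] propose(0,'y') → N0(coor t3 [s])
[19] deliver 0→1 → ∅
[20] deliver 1→0 → ∅
[21] deliver 0→2 → N2(part t2 [s])
[22] deliver 2→0 → ∅
[23] deliver 0→4 → N4(part t2 [s])
[24] deliver 4→0 → ∅
[25] timeout(0) → N0(coor t4 [s])
[26] propose(0,'w') → N0(coor t5 [s])
[27] deliver 0→2 → N2(part t3 [s])
[28] deliver 2→0 → ∅

no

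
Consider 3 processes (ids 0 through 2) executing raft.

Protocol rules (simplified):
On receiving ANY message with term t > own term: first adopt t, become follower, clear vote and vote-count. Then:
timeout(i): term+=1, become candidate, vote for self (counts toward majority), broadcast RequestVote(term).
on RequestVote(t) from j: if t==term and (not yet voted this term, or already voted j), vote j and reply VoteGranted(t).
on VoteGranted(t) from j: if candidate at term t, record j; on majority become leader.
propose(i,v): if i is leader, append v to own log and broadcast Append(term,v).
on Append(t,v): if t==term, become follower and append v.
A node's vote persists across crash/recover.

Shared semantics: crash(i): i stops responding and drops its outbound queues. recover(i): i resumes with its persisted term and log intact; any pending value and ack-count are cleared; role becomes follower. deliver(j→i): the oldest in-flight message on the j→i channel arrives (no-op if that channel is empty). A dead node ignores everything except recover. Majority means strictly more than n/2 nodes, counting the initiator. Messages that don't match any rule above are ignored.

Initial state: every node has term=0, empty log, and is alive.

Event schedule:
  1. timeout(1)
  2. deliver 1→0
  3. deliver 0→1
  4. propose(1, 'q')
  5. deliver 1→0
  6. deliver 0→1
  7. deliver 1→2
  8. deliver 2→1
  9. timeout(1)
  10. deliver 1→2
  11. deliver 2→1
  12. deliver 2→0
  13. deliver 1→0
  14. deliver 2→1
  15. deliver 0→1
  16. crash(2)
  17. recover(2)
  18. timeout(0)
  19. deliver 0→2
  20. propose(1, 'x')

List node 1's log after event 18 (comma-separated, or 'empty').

e1 timeout(1): 1[cand,t=1,-]
e2 deliver 1→0: 0[foll,t=1,-]
e3 deliver 0→1: 1[lead,t=1,-]
e4 propose(1,'q'): 1[lead,t=1,q]
e5 deliver 1→0: 0[foll,t=1,q]
e6 deliver 0→1: ·
e7 deliver 1→2: 2[foll,t=1,-]
e8 deliver 2→1: ·
e9 timeout(1): 1[cand,t=2,q]
e10 deliver 1→2: 2[foll,t=1,q]
e11 deliver 2→1: ·
e12 deliver 2→0: ·
e13 deliver 1→0: 0[foll,t=2,q]
e14 deliver 2→1: ·
e15 deliver 0→1: 1[lead,t=2,q]
e16 crash(2): 2[✗foll,t=1,q]
e17 recover(2): 2[foll,t=1,q]
e18 timeout(0): 0[cand,t=3,q]

q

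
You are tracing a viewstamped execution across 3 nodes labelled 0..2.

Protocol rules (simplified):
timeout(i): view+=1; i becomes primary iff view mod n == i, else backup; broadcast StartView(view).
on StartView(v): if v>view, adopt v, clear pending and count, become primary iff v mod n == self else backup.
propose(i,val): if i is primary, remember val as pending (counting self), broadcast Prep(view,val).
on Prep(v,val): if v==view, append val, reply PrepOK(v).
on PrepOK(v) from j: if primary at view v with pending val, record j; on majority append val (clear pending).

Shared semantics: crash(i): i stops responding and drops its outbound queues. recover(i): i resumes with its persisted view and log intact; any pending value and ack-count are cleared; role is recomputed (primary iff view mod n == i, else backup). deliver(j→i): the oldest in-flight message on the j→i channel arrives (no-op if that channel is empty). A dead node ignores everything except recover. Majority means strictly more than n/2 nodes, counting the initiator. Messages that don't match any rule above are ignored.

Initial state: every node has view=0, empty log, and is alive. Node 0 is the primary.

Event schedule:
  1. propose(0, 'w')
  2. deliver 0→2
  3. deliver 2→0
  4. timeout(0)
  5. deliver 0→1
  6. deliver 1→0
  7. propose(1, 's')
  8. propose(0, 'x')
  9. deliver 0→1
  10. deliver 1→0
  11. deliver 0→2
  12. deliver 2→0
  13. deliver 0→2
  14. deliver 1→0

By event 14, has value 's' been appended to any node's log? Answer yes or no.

1. propose(0,'w'):  nop
2. deliver 0→2:  <2:back v0 w>
3. deliver 2→0:  <0:prim v0 w>
4. timeout(0):  <0:back v1 w>
5. deliver 0→1:  <1:back v0 w>
6. deliver 1→0:  nop
7. propose(1,'s'):  nop
8. propose(0,'x'):  nop
9. deliver 0→1:  <1:prim v1 w>
10. deliver 1→0:  nop
11. deliver 0→2:  <2:back v1 w>
12. deliver 2→0:  nop
13. deliver 0→2:  nop
14. deliver 1→0:  nop

no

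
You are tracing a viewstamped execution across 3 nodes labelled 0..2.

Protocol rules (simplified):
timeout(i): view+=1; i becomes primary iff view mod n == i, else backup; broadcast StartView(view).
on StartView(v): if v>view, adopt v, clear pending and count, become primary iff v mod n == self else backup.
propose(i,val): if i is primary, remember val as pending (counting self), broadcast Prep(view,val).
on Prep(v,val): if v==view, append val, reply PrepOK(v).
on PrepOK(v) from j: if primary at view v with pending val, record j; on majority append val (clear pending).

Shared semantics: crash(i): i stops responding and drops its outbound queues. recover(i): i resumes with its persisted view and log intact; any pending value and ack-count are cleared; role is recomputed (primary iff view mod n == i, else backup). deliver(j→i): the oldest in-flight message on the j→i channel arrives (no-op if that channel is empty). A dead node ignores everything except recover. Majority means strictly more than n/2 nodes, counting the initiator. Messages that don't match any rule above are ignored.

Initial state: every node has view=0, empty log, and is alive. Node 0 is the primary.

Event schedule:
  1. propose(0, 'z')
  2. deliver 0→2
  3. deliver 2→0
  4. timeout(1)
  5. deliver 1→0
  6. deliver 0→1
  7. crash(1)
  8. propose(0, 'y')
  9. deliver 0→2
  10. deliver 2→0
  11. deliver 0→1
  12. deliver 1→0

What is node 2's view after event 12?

0

after 1 — propose(0,'z'): ·
after 2 — deliver 0→2: n2:back/v0/[z]
after 3 — deliver 2→0: n0:prim/v0/[z]
after 4 — timeout(1): n1:prim/v1/[-]
after 5 — deliver 1→0: n0:back/v1/[z]
after 6 — deliver 0→1: ·
after 7 — crash(1): n1:✗prim/v1/[-]
after 8 — propose(0,'y'): ·
after 9 — deliver 0→2: ·
after 10 — deliver 2→0: ·
after 11 — deliver 0→1: ·
after 12 — deliver 1→0: ·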